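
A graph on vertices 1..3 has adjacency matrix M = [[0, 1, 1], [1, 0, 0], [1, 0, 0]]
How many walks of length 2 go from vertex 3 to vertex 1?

The number of length-2 walks from vertex 3 to vertex 1 is entry (3,1) of M^2, where M is the adjacency matrix.
M^2 = [[2, 0, 0], [0, 1, 1], [0, 1, 1]]

0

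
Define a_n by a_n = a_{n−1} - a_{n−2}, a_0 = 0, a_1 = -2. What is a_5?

2

With companion matrix Q = [[1, -1], [1, 0]], [a_n, a_{n−1}]ᵀ = Q·[a_{n−1}, a_{n−2}]ᵀ, so [a_5, a_4]ᵀ = Q⁴·[a_1, a_0]ᵀ.
Q⁴ = [[-1, 1], [-1, 0]], giving [a_5, a_4]ᵀ = [[2], [2]].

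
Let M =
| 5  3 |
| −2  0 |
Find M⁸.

[[19171, 18915], [−12610, −12354]]

tr M = 5 and det M = 6, so the characteristic polynomial is λ² − (5)λ + (6) with roots 3 and 2.
Eigenvectors give P = [[3, −1], [−2, 1]] with P⁻¹ = [[1, 1], [2, 3]], and M = P·diag(3, 2)·P⁻¹.
Then M⁸ = P·diag(6561, 256)·P⁻¹ = [[19683, −256], [−13122, 256]] · [[1, 1], [2, 3]] = [[19171, 18915], [−12610, −12354]].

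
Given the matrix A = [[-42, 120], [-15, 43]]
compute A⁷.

[[-18648, 55560], [-6945, 20707]]

tr A = 1 and det A = -6, so the characteristic polynomial is λ² − (1)λ + (-6) with roots -2 and 3.
Eigenvectors give P = [[3, 8], [1, 3]] with P⁻¹ = [[3, -8], [-1, 3]], and A = P·diag(-2, 3)·P⁻¹.
Then A⁷ = P·diag(-128, 2187)·P⁻¹ = [[-384, 17496], [-128, 6561]] · [[3, -8], [-1, 3]] = [[-18648, 55560], [-6945, 20707]].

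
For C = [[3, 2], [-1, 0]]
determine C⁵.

tr C = 3 and det C = 2, so the characteristic polynomial is λ² − (3)λ + (2) with roots 1 and 2.
Eigenvectors give P = [[-1, -2], [1, 1]] with P⁻¹ = [[1, 2], [-1, -1]], and C = P·diag(1, 2)·P⁻¹.
Then C⁵ = P·diag(1, 32)·P⁻¹ = [[-1, -64], [1, 32]] · [[1, 2], [-1, -1]] = [[63, 62], [-31, -30]].

[[63, 62], [-31, -30]]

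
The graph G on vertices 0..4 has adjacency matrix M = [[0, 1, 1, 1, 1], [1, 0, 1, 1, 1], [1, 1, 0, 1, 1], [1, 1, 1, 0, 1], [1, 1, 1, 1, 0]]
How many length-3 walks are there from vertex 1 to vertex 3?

The number of length-3 walks from vertex 1 to vertex 3 is entry (1,3) of M^3, where M is the adjacency matrix.
M^2 = [[4, 3, 3, 3, 3], [3, 4, 3, 3, 3], [3, 3, 4, 3, 3], [3, 3, 3, 4, 3], [3, 3, 3, 3, 4]]
M^3 = [[12, 13, 13, 13, 13], [13, 12, 13, 13, 13], [13, 13, 12, 13, 13], [13, 13, 13, 12, 13], [13, 13, 13, 13, 12]]

13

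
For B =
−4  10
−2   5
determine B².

[[−4, 10], [−2, 5]]

B² = B (a projection; rank 1, trace 1), so B² = B.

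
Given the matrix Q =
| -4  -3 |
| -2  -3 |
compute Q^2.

[[22, 21], [14, 15]]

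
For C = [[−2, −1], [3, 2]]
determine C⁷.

[[−2, −1], [3, 2]]

C² = I (check: tr C = 0 and det C = −1), so C⁷ = C since 7 is odd.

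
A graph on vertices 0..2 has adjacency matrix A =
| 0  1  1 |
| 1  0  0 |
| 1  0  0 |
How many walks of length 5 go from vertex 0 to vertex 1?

4

The number of length-5 walks from vertex 0 to vertex 1 is entry (0,1) of A⁵, where A is the adjacency matrix.
A² = [[2, 0, 0], [0, 1, 1], [0, 1, 1]]
A³ = [[0, 2, 2], [2, 0, 0], [2, 0, 0]]
A⁴ = [[4, 0, 0], [0, 2, 2], [0, 2, 2]]
A⁵ = [[0, 4, 4], [4, 0, 0], [4, 0, 0]]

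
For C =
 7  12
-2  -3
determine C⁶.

tr C = 4 and det C = 3, so the characteristic polynomial is λ² − (4)λ + (3) with roots 3 and 1.
Eigenvectors give P = [[-3, -2], [1, 1]] with P⁻¹ = [[-1, -2], [1, 3]], and C = P·diag(3, 1)·P⁻¹.
Then C⁶ = P·diag(729, 1)·P⁻¹ = [[-2187, -2], [729, 1]] · [[-1, -2], [1, 3]] = [[2185, 4368], [-728, -1455]].

[[2185, 4368], [-728, -1455]]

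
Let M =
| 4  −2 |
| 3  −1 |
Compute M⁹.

tr M = 3 and det M = 2, so the characteristic polynomial is λ² − (3)λ + (2) with roots 1 and 2.
Eigenvectors give P = [[−2, 1], [−3, 1]] with P⁻¹ = [[1, −1], [3, −2]], and M = P·diag(1, 2)·P⁻¹.
Then M⁹ = P·diag(1, 512)·P⁻¹ = [[−2, 512], [−3, 512]] · [[1, −1], [3, −2]] = [[1534, −1022], [1533, −1021]].

[[1534, −1022], [1533, −1021]]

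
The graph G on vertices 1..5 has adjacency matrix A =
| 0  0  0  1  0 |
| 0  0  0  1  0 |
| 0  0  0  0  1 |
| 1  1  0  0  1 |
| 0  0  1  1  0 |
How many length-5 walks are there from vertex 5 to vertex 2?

The number of length-5 walks from vertex 5 to vertex 2 is entry (5,2) of A^5, where A is the adjacency matrix.
A^2 = [[1, 1, 0, 0, 1], [1, 1, 0, 0, 1], [0, 0, 1, 1, 0], [0, 0, 1, 3, 0], [1, 1, 0, 0, 2]]
A^3 = [[0, 0, 1, 3, 0], [0, 0, 1, 3, 0], [1, 1, 0, 0, 2], [3, 3, 0, 0, 4], [0, 0, 2, 4, 0]]
A^4 = [[3, 3, 0, 0, 4], [3, 3, 0, 0, 4], [0, 0, 2, 4, 0], [0, 0, 4, 10, 0], [4, 4, 0, 0, 6]]
A^5 = [[0, 0, 4, 10, 0], [0, 0, 4, 10, 0], [4, 4, 0, 0, 6], [10, 10, 0, 0, 14], [0, 0, 6, 14, 0]]

0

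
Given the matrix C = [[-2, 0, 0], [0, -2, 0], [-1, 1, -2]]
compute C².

[[4, 0, 0], [0, 4, 0], [4, -4, 4]]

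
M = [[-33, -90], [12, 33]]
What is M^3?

tr M = 0 and det M = -9, so the characteristic polynomial is λ² − (0)λ + (-9) with roots -3 and 3.
Eigenvectors give P = [[-3, -5], [1, 2]] with P⁻¹ = [[-2, -5], [1, 3]], and M = P·diag(-3, 3)·P⁻¹.
Then M^3 = P·diag(-27, 27)·P⁻¹ = [[81, -135], [-27, 54]] · [[-2, -5], [1, 3]] = [[-297, -810], [108, 297]].

[[-297, -810], [108, 297]]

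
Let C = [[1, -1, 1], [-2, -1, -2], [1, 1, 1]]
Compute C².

[[4, 1, 4], [-2, 1, -2], [0, -1, 0]]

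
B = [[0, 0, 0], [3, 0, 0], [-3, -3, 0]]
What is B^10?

B is strictly triangular, hence nilpotent: B^3 = 0, so B^10 = 0.

[[0, 0, 0], [0, 0, 0], [0, 0, 0]]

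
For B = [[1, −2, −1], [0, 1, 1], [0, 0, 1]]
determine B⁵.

B = I + N where N = [[0, −2, −1], [0, 0, 1], [0, 0, 0]] is strictly upper-triangular, so N³ = 0.
(I + N)⁵ = I + 5·N + 10·N² = [[1, −10, −25], [0, 1, 5], [0, 0, 1]].

[[1, −10, −25], [0, 1, 5], [0, 0, 1]]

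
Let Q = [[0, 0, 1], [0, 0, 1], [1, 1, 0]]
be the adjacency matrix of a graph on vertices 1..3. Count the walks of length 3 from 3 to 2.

2

The number of length-3 walks from vertex 3 to vertex 2 is entry (3,2) of Q³, where Q is the adjacency matrix.
Q² = [[1, 1, 0], [1, 1, 0], [0, 0, 2]]
Q³ = [[0, 0, 2], [0, 0, 2], [2, 2, 0]]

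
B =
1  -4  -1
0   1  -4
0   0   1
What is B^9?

[[1, -36, 567], [0, 1, -36], [0, 0, 1]]

B = I + N where N = [[0, -4, -1], [0, 0, -4], [0, 0, 0]] is strictly upper-triangular, so N^3 = 0.
(I + N)^9 = I + 9·N + 36·N^2 = [[1, -36, 567], [0, 1, -36], [0, 0, 1]].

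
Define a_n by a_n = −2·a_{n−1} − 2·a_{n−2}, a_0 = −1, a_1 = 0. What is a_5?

0

With companion matrix B = [[−2, −2], [1, 0]], [a_n, a_{n−1}]ᵀ = B·[a_{n−1}, a_{n−2}]ᵀ, so [a_5, a_4]ᵀ = B⁴·[a_1, a_0]ᵀ.
B⁴ = [[−4, 0], [0, −4]], giving [a_5, a_4]ᵀ = [[0], [4]].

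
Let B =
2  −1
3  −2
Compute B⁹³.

[[2, −1], [3, −2]]

B² = I (check: tr B = 0 and det B = −1), so B⁹³ = B since 93 is odd.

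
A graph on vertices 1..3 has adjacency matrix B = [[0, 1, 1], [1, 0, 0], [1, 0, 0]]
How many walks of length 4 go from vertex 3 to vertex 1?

0

The number of length-4 walks from vertex 3 to vertex 1 is entry (3,1) of B^4, where B is the adjacency matrix.
B^2 = [[2, 0, 0], [0, 1, 1], [0, 1, 1]]
B^3 = [[0, 2, 2], [2, 0, 0], [2, 0, 0]]
B^4 = [[4, 0, 0], [0, 2, 2], [0, 2, 2]]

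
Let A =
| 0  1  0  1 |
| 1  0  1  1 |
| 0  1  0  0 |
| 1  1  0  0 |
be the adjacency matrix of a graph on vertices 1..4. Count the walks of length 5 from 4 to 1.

13

The number of length-5 walks from vertex 4 to vertex 1 is entry (4,1) of A⁵, where A is the adjacency matrix.
A² = [[2, 1, 1, 1], [1, 3, 0, 1], [1, 0, 1, 1], [1, 1, 1, 2]]
A³ = [[2, 4, 1, 3], [4, 2, 3, 4], [1, 3, 0, 1], [3, 4, 1, 2]]
A⁴ = [[7, 6, 4, 6], [6, 11, 2, 6], [4, 2, 3, 4], [6, 6, 4, 7]]
A⁵ = [[12, 17, 6, 13], [17, 14, 11, 17], [6, 11, 2, 6], [13, 17, 6, 12]]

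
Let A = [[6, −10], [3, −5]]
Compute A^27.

[[6, −10], [3, −5]]

A² = A (a projection; rank 1, trace 1), so A^27 = A.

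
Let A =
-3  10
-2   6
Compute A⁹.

[[-2043, 5110], [-1022, 2556]]

tr A = 3 and det A = 2, so the characteristic polynomial is λ² − (3)λ + (2) with roots 2 and 1.
Eigenvectors give P = [[2, 5], [1, 2]] with P⁻¹ = [[-2, 5], [1, -2]], and A = P·diag(2, 1)·P⁻¹.
Then A⁹ = P·diag(512, 1)·P⁻¹ = [[1024, 5], [512, 2]] · [[-2, 5], [1, -2]] = [[-2043, 5110], [-1022, 2556]].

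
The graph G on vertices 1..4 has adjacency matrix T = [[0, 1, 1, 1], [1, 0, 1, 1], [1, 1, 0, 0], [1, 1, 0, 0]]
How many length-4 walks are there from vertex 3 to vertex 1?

The number of length-4 walks from vertex 3 to vertex 1 is entry (3,1) of T⁴, where T is the adjacency matrix.
T² = [[3, 2, 1, 1], [2, 3, 1, 1], [1, 1, 2, 2], [1, 1, 2, 2]]
T³ = [[4, 5, 5, 5], [5, 4, 5, 5], [5, 5, 2, 2], [5, 5, 2, 2]]
T⁴ = [[15, 14, 9, 9], [14, 15, 9, 9], [9, 9, 10, 10], [9, 9, 10, 10]]

9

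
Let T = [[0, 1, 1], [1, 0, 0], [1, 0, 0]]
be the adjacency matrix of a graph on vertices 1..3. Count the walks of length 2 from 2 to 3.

The number of length-2 walks from vertex 2 to vertex 3 is entry (2,3) of T², where T is the adjacency matrix.
T² = [[2, 0, 0], [0, 1, 1], [0, 1, 1]]

1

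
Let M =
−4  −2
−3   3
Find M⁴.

[[490, 74], [111, 231]]

M² = [[22, 2], [3, 15]]
M³ = [[−94, −38], [−57, 39]]
M⁴ = [[490, 74], [111, 231]]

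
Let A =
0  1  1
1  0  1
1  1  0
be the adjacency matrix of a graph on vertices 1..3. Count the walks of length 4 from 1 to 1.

6

The number of length-4 walks from vertex 1 to vertex 1 is entry (1,1) of A⁴, where A is the adjacency matrix.
A² = [[2, 1, 1], [1, 2, 1], [1, 1, 2]]
A³ = [[2, 3, 3], [3, 2, 3], [3, 3, 2]]
A⁴ = [[6, 5, 5], [5, 6, 5], [5, 5, 6]]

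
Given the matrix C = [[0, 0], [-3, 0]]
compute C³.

C is strictly triangular, hence nilpotent: C² = 0, so C³ = 0.

[[0, 0], [0, 0]]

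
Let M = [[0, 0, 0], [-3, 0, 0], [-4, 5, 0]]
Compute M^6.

M is strictly triangular, hence nilpotent: M^3 = 0, so M^6 = 0.

[[0, 0, 0], [0, 0, 0], [0, 0, 0]]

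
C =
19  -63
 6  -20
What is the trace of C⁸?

257

tr C = -1 and det C = -2, so the characteristic polynomial is λ² − (-1)λ + (-2) with roots 1 and -2.
Eigenvectors give P = [[7, 3], [2, 1]] with P⁻¹ = [[1, -3], [-2, 7]], and C = P·diag(1, -2)·P⁻¹.
Then C⁸ = P·diag(1, 256)·P⁻¹ = [[7, 768], [2, 256]] · [[1, -3], [-2, 7]] = [[-1529, 5355], [-510, 1786]].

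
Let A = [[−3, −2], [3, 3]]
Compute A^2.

[[3, 0], [0, 3]]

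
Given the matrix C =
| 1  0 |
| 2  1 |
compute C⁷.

[[1, 0], [14, 1]]

C = I + N where N = [[0, 0], [2, 0]] is strictly lower-triangular, so N² = 0.
(I + N)⁷ = I + 7·N = [[1, 0], [14, 1]].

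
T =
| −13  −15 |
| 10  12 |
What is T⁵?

[[−793, −825], [550, 582]]

tr T = −1 and det T = −6, so the characteristic polynomial is λ² − (−1)λ + (−6) with roots 2 and −3.
Eigenvectors give P = [[1, 3], [−1, −2]] with P⁻¹ = [[−2, −3], [1, 1]], and T = P·diag(2, −3)·P⁻¹.
Then T⁵ = P·diag(32, −243)·P⁻¹ = [[32, −729], [−32, 486]] · [[−2, −3], [1, 1]] = [[−793, −825], [550, 582]].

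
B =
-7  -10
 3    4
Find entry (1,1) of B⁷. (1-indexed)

tr B = -3 and det B = 2, so the characteristic polynomial is λ² − (-3)λ + (2) with roots -2 and -1.
Eigenvectors give P = [[-2, 5], [1, -3]] with P⁻¹ = [[-3, -5], [-1, -2]], and B = P·diag(-2, -1)·P⁻¹.
Then B⁷ = P·diag(-128, -1)·P⁻¹ = [[256, -5], [-128, 3]] · [[-3, -5], [-1, -2]] = [[-763, -1270], [381, 634]].

-763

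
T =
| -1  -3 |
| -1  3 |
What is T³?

T² = [[4, -6], [-2, 12]]
T³ = [[2, -30], [-10, 42]]

[[2, -30], [-10, 42]]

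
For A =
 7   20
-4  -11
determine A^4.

[[-319, -800], [160, 401]]

tr A = -4 and det A = 3, so the characteristic polynomial is λ² − (-4)λ + (3) with roots -1 and -3.
Eigenvectors give P = [[-5, 2], [2, -1]] with P⁻¹ = [[-1, -2], [-2, -5]], and A = P·diag(-1, -3)·P⁻¹.
Then A^4 = P·diag(1, 81)·P⁻¹ = [[-5, 162], [2, -81]] · [[-1, -2], [-2, -5]] = [[-319, -800], [160, 401]].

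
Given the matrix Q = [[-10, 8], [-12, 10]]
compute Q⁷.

[[-640, 512], [-768, 640]]

tr Q = 0 and det Q = -4, so the characteristic polynomial is λ² − (0)λ + (-4) with roots 2 and -2.
Eigenvectors give P = [[-2, 1], [-3, 1]] with P⁻¹ = [[1, -1], [3, -2]], and Q = P·diag(2, -2)·P⁻¹.
Then Q⁷ = P·diag(128, -128)·P⁻¹ = [[-256, -128], [-384, -128]] · [[1, -1], [3, -2]] = [[-640, 512], [-768, 640]].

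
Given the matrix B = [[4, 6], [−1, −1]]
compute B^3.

[[22, 42], [−7, −13]]

tr B = 3 and det B = 2, so the characteristic polynomial is λ² − (3)λ + (2) with roots 1 and 2.
Eigenvectors give P = [[−2, −3], [1, 1]] with P⁻¹ = [[1, 3], [−1, −2]], and B = P·diag(1, 2)·P⁻¹.
Then B^3 = P·diag(1, 8)·P⁻¹ = [[−2, −24], [1, 8]] · [[1, 3], [−1, −2]] = [[22, 42], [−7, −13]].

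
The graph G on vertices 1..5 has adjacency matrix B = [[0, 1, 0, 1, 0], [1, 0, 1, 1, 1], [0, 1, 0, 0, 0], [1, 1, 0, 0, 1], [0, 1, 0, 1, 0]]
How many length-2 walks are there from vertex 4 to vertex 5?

The number of length-2 walks from vertex 4 to vertex 5 is entry (4,5) of B², where B is the adjacency matrix.
B² = [[2, 1, 1, 1, 2], [1, 4, 0, 2, 1], [1, 0, 1, 1, 1], [1, 2, 1, 3, 1], [2, 1, 1, 1, 2]]

1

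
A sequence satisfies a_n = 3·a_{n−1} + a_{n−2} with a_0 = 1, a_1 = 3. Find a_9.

With companion matrix A = [[3, 1], [1, 0]], [a_n, a_{n−1}]ᵀ = A·[a_{n−1}, a_{n−2}]ᵀ, so [a_9, a_8]ᵀ = A^8·[a_1, a_0]ᵀ.
A^8 = [[12970, 3927], [3927, 1189]], giving [a_9, a_8]ᵀ = [[42837], [12970]].

42837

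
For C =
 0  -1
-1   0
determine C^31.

C² = I (check: tr C = 0 and det C = -1), so C^31 = C since 31 is odd.

[[0, -1], [-1, 0]]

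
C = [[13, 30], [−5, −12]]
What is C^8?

[[19171, 37830], [−6305, −12354]]

tr C = 1 and det C = −6, so the characteristic polynomial is λ² − (1)λ + (−6) with roots 3 and −2.
Eigenvectors give P = [[−3, −2], [1, 1]] with P⁻¹ = [[−1, −2], [1, 3]], and C = P·diag(3, −2)·P⁻¹.
Then C^8 = P·diag(6561, 256)·P⁻¹ = [[−19683, −512], [6561, 256]] · [[−1, −2], [1, 3]] = [[19171, 37830], [−6305, −12354]].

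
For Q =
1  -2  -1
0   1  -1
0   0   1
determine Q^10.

Q = I + N where N = [[0, -2, -1], [0, 0, -1], [0, 0, 0]] is strictly upper-triangular, so N^3 = 0.
(I + N)^10 = I + 10·N + 45·N^2 = [[1, -20, 80], [0, 1, -10], [0, 0, 1]].

[[1, -20, 80], [0, 1, -10], [0, 0, 1]]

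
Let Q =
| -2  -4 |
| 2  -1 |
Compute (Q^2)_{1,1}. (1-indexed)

-4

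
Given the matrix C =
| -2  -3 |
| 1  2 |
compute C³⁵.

C² = I (check: tr C = 0 and det C = -1), so C³⁵ = C since 35 is odd.

[[-2, -3], [1, 2]]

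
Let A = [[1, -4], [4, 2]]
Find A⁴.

[[81, 324], [-324, 0]]

A² = [[-15, -12], [12, -12]]
A³ = [[-63, 36], [-36, -72]]
A⁴ = [[81, 324], [-324, 0]]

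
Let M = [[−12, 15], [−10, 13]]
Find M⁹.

tr M = 1 and det M = −6, so the characteristic polynomial is λ² − (1)λ + (−6) with roots −2 and 3.
Eigenvectors give P = [[3, 1], [2, 1]] with P⁻¹ = [[1, −1], [−2, 3]], and M = P·diag(−2, 3)·P⁻¹.
Then M⁹ = P·diag(−512, 19683)·P⁻¹ = [[−1536, 19683], [−1024, 19683]] · [[1, −1], [−2, 3]] = [[−40902, 60585], [−40390, 60073]].

[[−40902, 60585], [−40390, 60073]]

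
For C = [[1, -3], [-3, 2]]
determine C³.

[[37, -48], [-48, 53]]

C² = [[10, -9], [-9, 13]]
C³ = [[37, -48], [-48, 53]]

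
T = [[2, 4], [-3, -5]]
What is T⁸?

[[-764, -1020], [765, 1021]]

tr T = -3 and det T = 2, so the characteristic polynomial is λ² − (-3)λ + (2) with roots -1 and -2.
Eigenvectors give P = [[4, -1], [-3, 1]] with P⁻¹ = [[1, 1], [3, 4]], and T = P·diag(-1, -2)·P⁻¹.
Then T⁸ = P·diag(1, 256)·P⁻¹ = [[4, -256], [-3, 256]] · [[1, 1], [3, 4]] = [[-764, -1020], [765, 1021]].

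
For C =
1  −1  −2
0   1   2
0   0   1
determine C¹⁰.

[[1, −10, −110], [0, 1, 20], [0, 0, 1]]

C = I + N where N = [[0, −1, −2], [0, 0, 2], [0, 0, 0]] is strictly upper-triangular, so N³ = 0.
(I + N)¹⁰ = I + 10·N + 45·N² = [[1, −10, −110], [0, 1, 20], [0, 0, 1]].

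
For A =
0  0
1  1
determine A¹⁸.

[[0, 0], [1, 1]]

A² = A (a projection; rank 1, trace 1), so A¹⁸ = A.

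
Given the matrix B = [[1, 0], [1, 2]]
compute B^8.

tr B = 3 and det B = 2, so the characteristic polynomial is λ² − (3)λ + (2) with roots 2 and 1.
Eigenvectors give P = [[0, -1], [1, 1]] with P⁻¹ = [[1, 1], [-1, 0]], and B = P·diag(2, 1)·P⁻¹.
Then B^8 = P·diag(256, 1)·P⁻¹ = [[0, -1], [256, 1]] · [[1, 1], [-1, 0]] = [[1, 0], [255, 256]].

[[1, 0], [255, 256]]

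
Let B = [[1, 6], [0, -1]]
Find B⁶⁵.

B² = I (check: tr B = 0 and det B = -1), so B⁶⁵ = B since 65 is odd.

[[1, 6], [0, -1]]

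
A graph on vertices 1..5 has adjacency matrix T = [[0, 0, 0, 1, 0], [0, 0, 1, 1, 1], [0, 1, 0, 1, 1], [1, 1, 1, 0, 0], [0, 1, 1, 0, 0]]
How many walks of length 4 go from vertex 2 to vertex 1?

The number of length-4 walks from vertex 2 to vertex 1 is entry (2,1) of T⁴, where T is the adjacency matrix.
T² = [[1, 1, 1, 0, 0], [1, 3, 2, 1, 1], [1, 2, 3, 1, 1], [0, 1, 1, 3, 2], [0, 1, 1, 2, 2]]
T³ = [[0, 1, 1, 3, 2], [1, 4, 5, 6, 5], [1, 5, 4, 6, 5], [3, 6, 6, 2, 2], [2, 5, 5, 2, 2]]
T⁴ = [[3, 6, 6, 2, 2], [6, 16, 15, 10, 9], [6, 15, 16, 10, 9], [2, 10, 10, 15, 12], [2, 9, 9, 12, 10]]

6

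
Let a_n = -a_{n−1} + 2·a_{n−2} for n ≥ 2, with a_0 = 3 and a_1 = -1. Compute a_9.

-681

With companion matrix Q = [[-1, 2], [1, 0]], [a_n, a_{n−1}]ᵀ = Q·[a_{n−1}, a_{n−2}]ᵀ, so [a_9, a_8]ᵀ = Q^8·[a_1, a_0]ᵀ.
Q^8 = [[171, -170], [-85, 86]], giving [a_9, a_8]ᵀ = [[-681], [343]].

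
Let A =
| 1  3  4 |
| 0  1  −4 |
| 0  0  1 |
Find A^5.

A = I + N where N = [[0, 3, 4], [0, 0, −4], [0, 0, 0]] is strictly upper-triangular, so N^3 = 0.
(I + N)^5 = I + 5·N + 10·N^2 = [[1, 15, −100], [0, 1, −20], [0, 0, 1]].

[[1, 15, −100], [0, 1, −20], [0, 0, 1]]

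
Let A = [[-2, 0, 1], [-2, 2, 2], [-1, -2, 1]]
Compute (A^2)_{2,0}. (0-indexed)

5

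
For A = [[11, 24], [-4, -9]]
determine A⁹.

tr A = 2 and det A = -3, so the characteristic polynomial is λ² − (2)λ + (-3) with roots -1 and 3.
Eigenvectors give P = [[-2, 3], [1, -1]] with P⁻¹ = [[1, 3], [1, 2]], and A = P·diag(-1, 3)·P⁻¹.
Then A⁹ = P·diag(-1, 19683)·P⁻¹ = [[2, 59049], [-1, -19683]] · [[1, 3], [1, 2]] = [[59051, 118104], [-19684, -39369]].

[[59051, 118104], [-19684, -39369]]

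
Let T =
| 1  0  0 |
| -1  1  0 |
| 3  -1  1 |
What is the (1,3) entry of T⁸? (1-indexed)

T = I + N where N = [[0, 0, 0], [-1, 0, 0], [3, -1, 0]] is strictly lower-triangular, so N³ = 0.
(I + N)⁸ = I + 8·N + 28·N² = [[1, 0, 0], [-8, 1, 0], [52, -8, 1]].

0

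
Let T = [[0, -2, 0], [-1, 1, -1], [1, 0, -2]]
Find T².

[[2, -2, 2], [-2, 3, 1], [-2, -2, 4]]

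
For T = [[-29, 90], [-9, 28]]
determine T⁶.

tr T = -1 and det T = -2, so the characteristic polynomial is λ² − (-1)λ + (-2) with roots -2 and 1.
Eigenvectors give P = [[10, 3], [3, 1]] with P⁻¹ = [[1, -3], [-3, 10]], and T = P·diag(-2, 1)·P⁻¹.
Then T⁶ = P·diag(64, 1)·P⁻¹ = [[640, 3], [192, 1]] · [[1, -3], [-3, 10]] = [[631, -1890], [189, -566]].

[[631, -1890], [189, -566]]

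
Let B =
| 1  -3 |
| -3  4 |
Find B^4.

[[325, -525], [-525, 850]]

B^2 = [[10, -15], [-15, 25]]
B^3 = [[55, -90], [-90, 145]]
B^4 = [[325, -525], [-525, 850]]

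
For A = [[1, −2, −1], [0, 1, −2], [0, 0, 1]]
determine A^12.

A = I + N where N = [[0, −2, −1], [0, 0, −2], [0, 0, 0]] is strictly upper-triangular, so N^3 = 0.
(I + N)^12 = I + 12·N + 66·N^2 = [[1, −24, 252], [0, 1, −24], [0, 0, 1]].

[[1, −24, 252], [0, 1, −24], [0, 0, 1]]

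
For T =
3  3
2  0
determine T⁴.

T² = [[15, 9], [6, 6]]
T³ = [[63, 45], [30, 18]]
T⁴ = [[279, 189], [126, 90]]

[[279, 189], [126, 90]]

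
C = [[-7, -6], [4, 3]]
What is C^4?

tr C = -4 and det C = 3, so the characteristic polynomial is λ² − (-4)λ + (3) with roots -1 and -3.
Eigenvectors give P = [[1, -3], [-1, 2]] with P⁻¹ = [[-2, -3], [-1, -1]], and C = P·diag(-1, -3)·P⁻¹.
Then C^4 = P·diag(1, 81)·P⁻¹ = [[1, -243], [-1, 162]] · [[-2, -3], [-1, -1]] = [[241, 240], [-160, -159]].

[[241, 240], [-160, -159]]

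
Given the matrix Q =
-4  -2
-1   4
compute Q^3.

[[-72, -36], [-18, 72]]

Q^2 = [[18, 0], [0, 18]]
Q^3 = [[-72, -36], [-18, 72]]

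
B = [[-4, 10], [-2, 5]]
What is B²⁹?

[[-4, 10], [-2, 5]]

B² = B (a projection; rank 1, trace 1), so B²⁹ = B.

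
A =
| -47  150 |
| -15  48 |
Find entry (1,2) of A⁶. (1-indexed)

tr A = 1 and det A = -6, so the characteristic polynomial is λ² − (1)λ + (-6) with roots -2 and 3.
Eigenvectors give P = [[10, -3], [3, -1]] with P⁻¹ = [[1, -3], [3, -10]], and A = P·diag(-2, 3)·P⁻¹.
Then A⁶ = P·diag(64, 729)·P⁻¹ = [[640, -2187], [192, -729]] · [[1, -3], [3, -10]] = [[-5921, 19950], [-1995, 6714]].

19950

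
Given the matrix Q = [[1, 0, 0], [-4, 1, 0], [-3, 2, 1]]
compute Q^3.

[[1, 0, 0], [-12, 1, 0], [-33, 6, 1]]

Q = I + N where N = [[0, 0, 0], [-4, 0, 0], [-3, 2, 0]] is strictly lower-triangular, so N^3 = 0.
(I + N)^3 = I + 3·N + 3·N^2 = [[1, 0, 0], [-12, 1, 0], [-33, 6, 1]].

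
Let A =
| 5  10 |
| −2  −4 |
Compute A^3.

A² = A (a projection; rank 1, trace 1), so A^3 = A.

[[5, 10], [−2, −4]]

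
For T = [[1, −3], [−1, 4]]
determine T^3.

[[19, −72], [−24, 91]]

T^2 = [[4, −15], [−5, 19]]
T^3 = [[19, −72], [−24, 91]]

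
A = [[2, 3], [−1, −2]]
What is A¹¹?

[[2, 3], [−1, −2]]

A² = I (check: tr A = 0 and det A = −1), so A¹¹ = A since 11 is odd.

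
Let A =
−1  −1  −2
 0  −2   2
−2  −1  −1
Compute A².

[[5, 5, 2], [−4, 2, −6], [4, 5, 3]]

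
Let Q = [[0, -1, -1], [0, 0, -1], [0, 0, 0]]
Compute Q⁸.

Q is strictly triangular, hence nilpotent: Q³ = 0, so Q⁸ = 0.

[[0, 0, 0], [0, 0, 0], [0, 0, 0]]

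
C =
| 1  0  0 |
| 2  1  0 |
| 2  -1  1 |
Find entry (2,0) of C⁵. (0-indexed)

-10

C = I + N where N = [[0, 0, 0], [2, 0, 0], [2, -1, 0]] is strictly lower-triangular, so N³ = 0.
(I + N)⁵ = I + 5·N + 10·N² = [[1, 0, 0], [10, 1, 0], [-10, -5, 1]].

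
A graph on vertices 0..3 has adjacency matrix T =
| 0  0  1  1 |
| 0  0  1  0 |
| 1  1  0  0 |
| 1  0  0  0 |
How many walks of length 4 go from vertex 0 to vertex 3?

The number of length-4 walks from vertex 0 to vertex 3 is entry (0,3) of T⁴, where T is the adjacency matrix.
T² = [[2, 1, 0, 0], [1, 1, 0, 0], [0, 0, 2, 1], [0, 0, 1, 1]]
T³ = [[0, 0, 3, 2], [0, 0, 2, 1], [3, 2, 0, 0], [2, 1, 0, 0]]
T⁴ = [[5, 3, 0, 0], [3, 2, 0, 0], [0, 0, 5, 3], [0, 0, 3, 2]]

0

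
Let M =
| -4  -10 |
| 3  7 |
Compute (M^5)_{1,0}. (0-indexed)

tr M = 3 and det M = 2, so the characteristic polynomial is λ² − (3)λ + (2) with roots 2 and 1.
Eigenvectors give P = [[5, 2], [-3, -1]] with P⁻¹ = [[-1, -2], [3, 5]], and M = P·diag(2, 1)·P⁻¹.
Then M^5 = P·diag(32, 1)·P⁻¹ = [[160, 2], [-96, -1]] · [[-1, -2], [3, 5]] = [[-154, -310], [93, 187]].

93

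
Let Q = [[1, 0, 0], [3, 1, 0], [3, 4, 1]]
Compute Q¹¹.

[[1, 0, 0], [33, 1, 0], [693, 44, 1]]

Q = I + N where N = [[0, 0, 0], [3, 0, 0], [3, 4, 0]] is strictly lower-triangular, so N³ = 0.
(I + N)¹¹ = I + 11·N + 55·N² = [[1, 0, 0], [33, 1, 0], [693, 44, 1]].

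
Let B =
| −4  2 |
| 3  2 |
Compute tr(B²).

32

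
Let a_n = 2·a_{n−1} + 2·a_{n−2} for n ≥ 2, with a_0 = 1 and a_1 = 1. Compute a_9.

With companion matrix M = [[2, 2], [1, 0]], [a_n, a_{n−1}]ᵀ = M·[a_{n−1}, a_{n−2}]ᵀ, so [a_9, a_8]ᵀ = M⁸·[a_1, a_0]ᵀ.
M⁸ = [[2448, 1792], [896, 656]], giving [a_9, a_8]ᵀ = [[4240], [1552]].

4240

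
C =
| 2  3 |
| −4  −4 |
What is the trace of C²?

−4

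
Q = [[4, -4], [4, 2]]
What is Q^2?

[[0, -24], [24, -12]]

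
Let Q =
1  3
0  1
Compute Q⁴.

Q = I + N where N = [[0, 3], [0, 0]] is strictly upper-triangular, so N² = 0.
(I + N)⁴ = I + 4·N = [[1, 12], [0, 1]].

[[1, 12], [0, 1]]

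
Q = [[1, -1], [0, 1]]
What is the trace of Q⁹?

2

Q = I + N where N = [[0, -1], [0, 0]] is strictly upper-triangular, so N² = 0.
(I + N)⁹ = I + 9·N = [[1, -9], [0, 1]].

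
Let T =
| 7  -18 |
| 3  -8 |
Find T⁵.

tr T = -1 and det T = -2, so the characteristic polynomial is λ² − (-1)λ + (-2) with roots 1 and -2.
Eigenvectors give P = [[3, 2], [1, 1]] with P⁻¹ = [[1, -2], [-1, 3]], and T = P·diag(1, -2)·P⁻¹.
Then T⁵ = P·diag(1, -32)·P⁻¹ = [[3, -64], [1, -32]] · [[1, -2], [-1, 3]] = [[67, -198], [33, -98]].

[[67, -198], [33, -98]]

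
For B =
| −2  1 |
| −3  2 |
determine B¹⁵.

[[−2, 1], [−3, 2]]

B² = I (check: tr B = 0 and det B = −1), so B¹⁵ = B since 15 is odd.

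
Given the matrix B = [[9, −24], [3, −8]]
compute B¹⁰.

[[9, −24], [3, −8]]

B² = B (a projection; rank 1, trace 1), so B¹⁰ = B.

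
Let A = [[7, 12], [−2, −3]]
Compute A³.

tr A = 4 and det A = 3, so the characteristic polynomial is λ² − (4)λ + (3) with roots 1 and 3.
Eigenvectors give P = [[−2, −3], [1, 1]] with P⁻¹ = [[1, 3], [−1, −2]], and A = P·diag(1, 3)·P⁻¹.
Then A³ = P·diag(1, 27)·P⁻¹ = [[−2, −81], [1, 27]] · [[1, 3], [−1, −2]] = [[79, 156], [−26, −51]].

[[79, 156], [−26, −51]]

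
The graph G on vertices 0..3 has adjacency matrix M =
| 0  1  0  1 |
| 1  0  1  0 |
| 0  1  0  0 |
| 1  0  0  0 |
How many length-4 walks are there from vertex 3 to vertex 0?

The number of length-4 walks from vertex 3 to vertex 0 is entry (3,0) of M^4, where M is the adjacency matrix.
M^2 = [[2, 0, 1, 0], [0, 2, 0, 1], [1, 0, 1, 0], [0, 1, 0, 1]]
M^3 = [[0, 3, 0, 2], [3, 0, 2, 0], [0, 2, 0, 1], [2, 0, 1, 0]]
M^4 = [[5, 0, 3, 0], [0, 5, 0, 3], [3, 0, 2, 0], [0, 3, 0, 2]]

0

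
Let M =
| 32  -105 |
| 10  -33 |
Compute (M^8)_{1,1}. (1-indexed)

tr M = -1 and det M = -6, so the characteristic polynomial is λ² − (-1)λ + (-6) with roots -3 and 2.
Eigenvectors give P = [[3, 7], [1, 2]] with P⁻¹ = [[-2, 7], [1, -3]], and M = P·diag(-3, 2)·P⁻¹.
Then M^8 = P·diag(6561, 256)·P⁻¹ = [[19683, 1792], [6561, 512]] · [[-2, 7], [1, -3]] = [[-37574, 132405], [-12610, 44391]].

-37574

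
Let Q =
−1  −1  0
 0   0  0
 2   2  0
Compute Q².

[[1, 1, 0], [0, 0, 0], [−2, −2, 0]]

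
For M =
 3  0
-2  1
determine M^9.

[[19683, 0], [-19682, 1]]

tr M = 4 and det M = 3, so the characteristic polynomial is λ² − (4)λ + (3) with roots 1 and 3.
Eigenvectors give P = [[0, 1], [1, -1]] with P⁻¹ = [[1, 1], [1, 0]], and M = P·diag(1, 3)·P⁻¹.
Then M^9 = P·diag(1, 19683)·P⁻¹ = [[0, 19683], [1, -19683]] · [[1, 1], [1, 0]] = [[19683, 0], [-19682, 1]].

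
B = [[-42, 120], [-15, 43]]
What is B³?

tr B = 1 and det B = -6, so the characteristic polynomial is λ² − (1)λ + (-6) with roots -2 and 3.
Eigenvectors give P = [[3, 8], [1, 3]] with P⁻¹ = [[3, -8], [-1, 3]], and B = P·diag(-2, 3)·P⁻¹.
Then B³ = P·diag(-8, 27)·P⁻¹ = [[-24, 216], [-8, 81]] · [[3, -8], [-1, 3]] = [[-288, 840], [-105, 307]].

[[-288, 840], [-105, 307]]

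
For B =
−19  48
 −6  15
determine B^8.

tr B = −4 and det B = 3, so the characteristic polynomial is λ² − (−4)λ + (3) with roots −1 and −3.
Eigenvectors give P = [[−8, 3], [−3, 1]] with P⁻¹ = [[1, −3], [3, −8]], and B = P·diag(−1, −3)·P⁻¹.
Then B^8 = P·diag(1, 6561)·P⁻¹ = [[−8, 19683], [−3, 6561]] · [[1, −3], [3, −8]] = [[59041, −157440], [19680, −52479]].

[[59041, −157440], [19680, −52479]]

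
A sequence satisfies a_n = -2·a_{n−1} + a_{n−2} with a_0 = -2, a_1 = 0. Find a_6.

-58

With companion matrix A = [[-2, 1], [1, 0]], [a_n, a_{n−1}]ᵀ = A·[a_{n−1}, a_{n−2}]ᵀ, so [a_6, a_5]ᵀ = A^5·[a_1, a_0]ᵀ.
A^5 = [[-70, 29], [29, -12]], giving [a_6, a_5]ᵀ = [[-58], [24]].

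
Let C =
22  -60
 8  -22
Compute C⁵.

tr C = 0 and det C = -4, so the characteristic polynomial is λ² − (0)λ + (-4) with roots 2 and -2.
Eigenvectors give P = [[3, -5], [1, -2]] with P⁻¹ = [[2, -5], [1, -3]], and C = P·diag(2, -2)·P⁻¹.
Then C⁵ = P·diag(32, -32)·P⁻¹ = [[96, 160], [32, 64]] · [[2, -5], [1, -3]] = [[352, -960], [128, -352]].

[[352, -960], [128, -352]]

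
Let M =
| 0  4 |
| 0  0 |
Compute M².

M is strictly triangular, hence nilpotent: M² = 0, so M² = 0.

[[0, 0], [0, 0]]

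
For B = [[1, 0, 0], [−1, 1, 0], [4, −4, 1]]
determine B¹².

[[1, 0, 0], [−12, 1, 0], [312, −48, 1]]

B = I + N where N = [[0, 0, 0], [−1, 0, 0], [4, −4, 0]] is strictly lower-triangular, so N³ = 0.
(I + N)¹² = I + 12·N + 66·N² = [[1, 0, 0], [−12, 1, 0], [312, −48, 1]].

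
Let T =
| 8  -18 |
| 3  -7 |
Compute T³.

[[26, -54], [9, -19]]

tr T = 1 and det T = -2, so the characteristic polynomial is λ² − (1)λ + (-2) with roots -1 and 2.
Eigenvectors give P = [[-2, 3], [-1, 1]] with P⁻¹ = [[1, -3], [1, -2]], and T = P·diag(-1, 2)·P⁻¹.
Then T³ = P·diag(-1, 8)·P⁻¹ = [[2, 24], [1, 8]] · [[1, -3], [1, -2]] = [[26, -54], [9, -19]].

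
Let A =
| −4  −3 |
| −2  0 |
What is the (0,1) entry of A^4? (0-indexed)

A^2 = [[22, 12], [8, 6]]
A^3 = [[−112, −66], [−44, −24]]
A^4 = [[580, 336], [224, 132]]

336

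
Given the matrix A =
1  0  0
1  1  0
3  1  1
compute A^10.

A = I + N where N = [[0, 0, 0], [1, 0, 0], [3, 1, 0]] is strictly lower-triangular, so N^3 = 0.
(I + N)^10 = I + 10·N + 45·N^2 = [[1, 0, 0], [10, 1, 0], [75, 10, 1]].

[[1, 0, 0], [10, 1, 0], [75, 10, 1]]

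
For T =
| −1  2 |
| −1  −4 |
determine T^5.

[[179, 422], [−211, −454]]

tr T = −5 and det T = 6, so the characteristic polynomial is λ² − (−5)λ + (6) with roots −2 and −3.
Eigenvectors give P = [[−2, −1], [1, 1]] with P⁻¹ = [[−1, −1], [1, 2]], and T = P·diag(−2, −3)·P⁻¹.
Then T^5 = P·diag(−32, −243)·P⁻¹ = [[64, 243], [−32, −243]] · [[−1, −1], [1, 2]] = [[179, 422], [−211, −454]].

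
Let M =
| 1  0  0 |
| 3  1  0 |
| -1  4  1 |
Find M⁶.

[[1, 0, 0], [18, 1, 0], [174, 24, 1]]

M = I + N where N = [[0, 0, 0], [3, 0, 0], [-1, 4, 0]] is strictly lower-triangular, so N³ = 0.
(I + N)⁶ = I + 6·N + 15·N² = [[1, 0, 0], [18, 1, 0], [174, 24, 1]].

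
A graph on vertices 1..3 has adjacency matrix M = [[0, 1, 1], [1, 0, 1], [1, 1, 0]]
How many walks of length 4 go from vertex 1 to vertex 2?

5

The number of length-4 walks from vertex 1 to vertex 2 is entry (1,2) of M⁴, where M is the adjacency matrix.
M² = [[2, 1, 1], [1, 2, 1], [1, 1, 2]]
M³ = [[2, 3, 3], [3, 2, 3], [3, 3, 2]]
M⁴ = [[6, 5, 5], [5, 6, 5], [5, 5, 6]]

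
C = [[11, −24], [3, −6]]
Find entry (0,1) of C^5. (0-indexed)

tr C = 5 and det C = 6, so the characteristic polynomial is λ² − (5)λ + (6) with roots 3 and 2.
Eigenvectors give P = [[3, −8], [1, −3]] with P⁻¹ = [[3, −8], [1, −3]], and C = P·diag(3, 2)·P⁻¹.
Then C^5 = P·diag(243, 32)·P⁻¹ = [[729, −256], [243, −96]] · [[3, −8], [1, −3]] = [[1931, −5064], [633, −1656]].

−5064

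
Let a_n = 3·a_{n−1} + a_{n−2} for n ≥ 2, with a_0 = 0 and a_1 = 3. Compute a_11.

With companion matrix Q = [[3, 1], [1, 0]], [a_n, a_{n−1}]ᵀ = Q·[a_{n−1}, a_{n−2}]ᵀ, so [a_11, a_10]ᵀ = Q¹⁰·[a_1, a_0]ᵀ.
Q¹⁰ = [[141481, 42837], [42837, 12970]], giving [a_11, a_10]ᵀ = [[424443], [128511]].

424443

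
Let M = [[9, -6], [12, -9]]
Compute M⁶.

tr M = 0 and det M = -9, so the characteristic polynomial is λ² − (0)λ + (-9) with roots 3 and -3.
Eigenvectors give P = [[1, -1], [1, -2]] with P⁻¹ = [[2, -1], [1, -1]], and M = P·diag(3, -3)·P⁻¹.
Then M⁶ = P·diag(729, 729)·P⁻¹ = [[729, -729], [729, -1458]] · [[2, -1], [1, -1]] = [[729, 0], [0, 729]].

[[729, 0], [0, 729]]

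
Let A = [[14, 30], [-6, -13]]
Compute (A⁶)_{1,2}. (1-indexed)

630

tr A = 1 and det A = -2, so the characteristic polynomial is λ² − (1)λ + (-2) with roots -1 and 2.
Eigenvectors give P = [[2, -5], [-1, 2]] with P⁻¹ = [[-2, -5], [-1, -2]], and A = P·diag(-1, 2)·P⁻¹.
Then A⁶ = P·diag(1, 64)·P⁻¹ = [[2, -320], [-1, 128]] · [[-2, -5], [-1, -2]] = [[316, 630], [-126, -251]].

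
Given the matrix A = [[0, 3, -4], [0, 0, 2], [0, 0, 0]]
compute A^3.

[[0, 0, 0], [0, 0, 0], [0, 0, 0]]

A is strictly triangular, hence nilpotent: A^3 = 0, so A^3 = 0.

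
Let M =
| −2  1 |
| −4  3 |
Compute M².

[[0, 1], [−4, 5]]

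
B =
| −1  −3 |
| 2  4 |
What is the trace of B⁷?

129

tr B = 3 and det B = 2, so the characteristic polynomial is λ² − (3)λ + (2) with roots 1 and 2.
Eigenvectors give P = [[3, −1], [−2, 1]] with P⁻¹ = [[1, 1], [2, 3]], and B = P·diag(1, 2)·P⁻¹.
Then B⁷ = P·diag(1, 128)·P⁻¹ = [[3, −128], [−2, 128]] · [[1, 1], [2, 3]] = [[−253, −381], [254, 382]].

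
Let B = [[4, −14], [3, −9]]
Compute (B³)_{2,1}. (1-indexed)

tr B = −5 and det B = 6, so the characteristic polynomial is λ² − (−5)λ + (6) with roots −2 and −3.
Eigenvectors give P = [[7, 2], [3, 1]] with P⁻¹ = [[1, −2], [−3, 7]], and B = P·diag(−2, −3)·P⁻¹.
Then B³ = P·diag(−8, −27)·P⁻¹ = [[−56, −54], [−24, −27]] · [[1, −2], [−3, 7]] = [[106, −266], [57, −141]].

57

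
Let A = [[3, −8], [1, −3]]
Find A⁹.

[[3, −8], [1, −3]]

A² = I (check: tr A = 0 and det A = −1), so A⁹ = A since 9 is odd.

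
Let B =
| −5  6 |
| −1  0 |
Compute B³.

[[−65, 114], [−19, 30]]

tr B = −5 and det B = 6, so the characteristic polynomial is λ² − (−5)λ + (6) with roots −2 and −3.
Eigenvectors give P = [[−2, 3], [−1, 1]] with P⁻¹ = [[1, −3], [1, −2]], and B = P·diag(−2, −3)·P⁻¹.
Then B³ = P·diag(−8, −27)·P⁻¹ = [[16, −81], [8, −27]] · [[1, −3], [1, −2]] = [[−65, 114], [−19, 30]].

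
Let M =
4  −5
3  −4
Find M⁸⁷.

M² = I (check: tr M = 0 and det M = −1), so M⁸⁷ = M since 87 is odd.

[[4, −5], [3, −4]]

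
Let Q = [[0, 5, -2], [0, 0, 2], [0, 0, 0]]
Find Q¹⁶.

[[0, 0, 0], [0, 0, 0], [0, 0, 0]]

Q is strictly triangular, hence nilpotent: Q³ = 0, so Q¹⁶ = 0.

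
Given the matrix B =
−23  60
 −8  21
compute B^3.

[[−167, 420], [−56, 141]]

tr B = −2 and det B = −3, so the characteristic polynomial is λ² − (−2)λ + (−3) with roots −3 and 1.
Eigenvectors give P = [[3, −5], [1, −2]] with P⁻¹ = [[2, −5], [1, −3]], and B = P·diag(−3, 1)·P⁻¹.
Then B^3 = P·diag(−27, 1)·P⁻¹ = [[−81, −5], [−27, −2]] · [[2, −5], [1, −3]] = [[−167, 420], [−56, 141]].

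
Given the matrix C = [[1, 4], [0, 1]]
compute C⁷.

[[1, 28], [0, 1]]

C = I + N where N = [[0, 4], [0, 0]] is strictly upper-triangular, so N² = 0.
(I + N)⁷ = I + 7·N = [[1, 28], [0, 1]].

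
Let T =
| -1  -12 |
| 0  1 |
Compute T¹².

T² = I (check: tr T = 0 and det T = -1), so T¹² = I since 12 is even.

[[1, 0], [0, 1]]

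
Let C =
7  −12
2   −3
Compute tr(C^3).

28

tr C = 4 and det C = 3, so the characteristic polynomial is λ² − (4)λ + (3) with roots 3 and 1.
Eigenvectors give P = [[3, −2], [1, −1]] with P⁻¹ = [[1, −2], [1, −3]], and C = P·diag(3, 1)·P⁻¹.
Then C^3 = P·diag(27, 1)·P⁻¹ = [[81, −2], [27, −1]] · [[1, −2], [1, −3]] = [[79, −156], [26, −51]].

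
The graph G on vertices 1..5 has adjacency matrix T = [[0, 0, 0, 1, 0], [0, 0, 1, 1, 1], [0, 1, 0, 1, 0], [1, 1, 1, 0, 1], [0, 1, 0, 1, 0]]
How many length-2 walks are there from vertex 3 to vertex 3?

The number of length-2 walks from vertex 3 to vertex 3 is entry (3,3) of T², where T is the adjacency matrix.
T² = [[1, 1, 1, 0, 1], [1, 3, 1, 2, 1], [1, 1, 2, 1, 2], [0, 2, 1, 4, 1], [1, 1, 2, 1, 2]]

2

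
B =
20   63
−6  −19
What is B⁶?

tr B = 1 and det B = −2, so the characteristic polynomial is λ² − (1)λ + (−2) with roots −1 and 2.
Eigenvectors give P = [[−3, 7], [1, −2]] with P⁻¹ = [[2, 7], [1, 3]], and B = P·diag(−1, 2)·P⁻¹.
Then B⁶ = P·diag(1, 64)·P⁻¹ = [[−3, 448], [1, −128]] · [[2, 7], [1, 3]] = [[442, 1323], [−126, −377]].

[[442, 1323], [−126, −377]]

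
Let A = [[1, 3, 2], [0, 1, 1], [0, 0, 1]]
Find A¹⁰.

A = I + N where N = [[0, 3, 2], [0, 0, 1], [0, 0, 0]] is strictly upper-triangular, so N³ = 0.
(I + N)¹⁰ = I + 10·N + 45·N² = [[1, 30, 155], [0, 1, 10], [0, 0, 1]].

[[1, 30, 155], [0, 1, 10], [0, 0, 1]]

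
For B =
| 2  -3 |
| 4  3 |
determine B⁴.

[[-236, 165], [-220, -291]]

B² = [[-8, -15], [20, -3]]
B³ = [[-76, -21], [28, -69]]
B⁴ = [[-236, 165], [-220, -291]]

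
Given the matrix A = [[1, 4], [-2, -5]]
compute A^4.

tr A = -4 and det A = 3, so the characteristic polynomial is λ² − (-4)λ + (3) with roots -3 and -1.
Eigenvectors give P = [[-1, 2], [1, -1]] with P⁻¹ = [[1, 2], [1, 1]], and A = P·diag(-3, -1)·P⁻¹.
Then A^4 = P·diag(81, 1)·P⁻¹ = [[-81, 2], [81, -1]] · [[1, 2], [1, 1]] = [[-79, -160], [80, 161]].

[[-79, -160], [80, 161]]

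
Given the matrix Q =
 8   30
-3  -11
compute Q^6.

tr Q = -3 and det Q = 2, so the characteristic polynomial is λ² − (-3)λ + (2) with roots -1 and -2.
Eigenvectors give P = [[-10, -3], [3, 1]] with P⁻¹ = [[-1, -3], [3, 10]], and Q = P·diag(-1, -2)·P⁻¹.
Then Q^6 = P·diag(1, 64)·P⁻¹ = [[-10, -192], [3, 64]] · [[-1, -3], [3, 10]] = [[-566, -1890], [189, 631]].

[[-566, -1890], [189, 631]]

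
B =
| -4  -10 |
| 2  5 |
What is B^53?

B² = B (a projection; rank 1, trace 1), so B^53 = B.

[[-4, -10], [2, 5]]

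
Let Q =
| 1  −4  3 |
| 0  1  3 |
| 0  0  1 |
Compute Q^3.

[[1, −12, −27], [0, 1, 9], [0, 0, 1]]

Q = I + N where N = [[0, −4, 3], [0, 0, 3], [0, 0, 0]] is strictly upper-triangular, so N^3 = 0.
(I + N)^3 = I + 3·N + 3·N^2 = [[1, −12, −27], [0, 1, 9], [0, 0, 1]].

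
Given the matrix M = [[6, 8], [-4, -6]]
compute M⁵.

tr M = 0 and det M = -4, so the characteristic polynomial is λ² − (0)λ + (-4) with roots 2 and -2.
Eigenvectors give P = [[-2, -1], [1, 1]] with P⁻¹ = [[-1, -1], [1, 2]], and M = P·diag(2, -2)·P⁻¹.
Then M⁵ = P·diag(32, -32)·P⁻¹ = [[-64, 32], [32, -32]] · [[-1, -1], [1, 2]] = [[96, 128], [-64, -96]].

[[96, 128], [-64, -96]]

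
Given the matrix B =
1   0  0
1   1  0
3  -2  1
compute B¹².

[[1, 0, 0], [12, 1, 0], [-96, -24, 1]]

B = I + N where N = [[0, 0, 0], [1, 0, 0], [3, -2, 0]] is strictly lower-triangular, so N³ = 0.
(I + N)¹² = I + 12·N + 66·N² = [[1, 0, 0], [12, 1, 0], [-96, -24, 1]].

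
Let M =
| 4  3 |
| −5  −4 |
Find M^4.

M² = I (check: tr M = 0 and det M = −1), so M^4 = I since 4 is even.

[[1, 0], [0, 1]]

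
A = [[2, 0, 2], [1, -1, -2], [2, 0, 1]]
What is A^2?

[[8, 0, 6], [-3, 1, 2], [6, 0, 5]]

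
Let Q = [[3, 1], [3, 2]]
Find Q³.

Q² = [[12, 5], [15, 7]]
Q³ = [[51, 22], [66, 29]]

[[51, 22], [66, 29]]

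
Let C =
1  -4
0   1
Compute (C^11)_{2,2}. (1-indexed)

C = I + N where N = [[0, -4], [0, 0]] is strictly upper-triangular, so N^2 = 0.
(I + N)^11 = I + 11·N = [[1, -44], [0, 1]].

1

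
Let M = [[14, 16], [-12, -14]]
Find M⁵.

[[224, 256], [-192, -224]]

tr M = 0 and det M = -4, so the characteristic polynomial is λ² − (0)λ + (-4) with roots 2 and -2.
Eigenvectors give P = [[-4, -1], [3, 1]] with P⁻¹ = [[-1, -1], [3, 4]], and M = P·diag(2, -2)·P⁻¹.
Then M⁵ = P·diag(32, -32)·P⁻¹ = [[-128, 32], [96, -32]] · [[-1, -1], [3, 4]] = [[224, 256], [-192, -224]].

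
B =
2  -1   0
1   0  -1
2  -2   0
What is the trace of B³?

8

B² = [[3, -2, 1], [0, 1, 0], [2, -2, 2]]
B³ = [[6, -5, 2], [1, 0, -1], [6, -6, 2]]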